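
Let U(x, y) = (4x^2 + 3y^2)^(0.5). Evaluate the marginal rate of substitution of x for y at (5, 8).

MRS = 5/6

For CES with ρ = 2, MRS = (4/3)·(y/x)^(-1).
At (5, 8): MRS = 5/6.
That is, one extra unit of x is worth 5/6 units of y at the margin.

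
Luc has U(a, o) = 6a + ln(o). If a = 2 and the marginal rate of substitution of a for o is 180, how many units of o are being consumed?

o = 30

MU_a = 6, MU_o = 1/o.
MRS = 6 ÷ (1/o).
MRS depends only on o: 6·o = 180 ⇒ o = 180/6 = 30.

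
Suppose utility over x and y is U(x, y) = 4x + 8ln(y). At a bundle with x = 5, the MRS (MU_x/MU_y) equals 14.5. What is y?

MU_x = 4, MU_y = 8/y.
MRS = 4 ÷ (8/y).
MRS depends only on y: 0.5·y = 14.5 ⇒ y = 14.5/0.5 = 29.

y = 29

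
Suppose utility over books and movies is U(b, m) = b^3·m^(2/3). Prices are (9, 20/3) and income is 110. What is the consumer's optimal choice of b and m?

b* = 10, m* = 3

MU_b = 3·b^2·m^(2/3) and MU_m = 2/3·b^3·m^(-1/3).
MRS = MU_b/MU_m = (4.5)·m/b.
Tangency: set MRS = p_b/p_m = 9/(20/3) = 1.35.
So (4.5)·m/b = 1.35, i.e. m = 0.3·b.
Substitute into the budget 9·b + (20/3)·m = 110: 11·b = 110, so b* = 10.
Then m* = 0.3·10 = 3.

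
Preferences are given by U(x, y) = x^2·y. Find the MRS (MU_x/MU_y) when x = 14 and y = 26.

MRS = 26/7

MU_x = 2·x·y and MU_y = x^2.
MRS = MU_x/MU_y = (2/1)·y/x.
At (14, 26): MRS = 26/7.
That is, one extra unit of x is worth 26/7 units of y at the margin.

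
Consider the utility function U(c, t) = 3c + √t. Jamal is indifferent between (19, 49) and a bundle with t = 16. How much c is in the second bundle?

U(19, 49) = 64.
Set U(c, 16) = 64 and solve.
With t = 16: √16 = 4, so 3c = 64 − 4 = 60 and c = 20.
Check: U(20, 16) = 64.

c = 20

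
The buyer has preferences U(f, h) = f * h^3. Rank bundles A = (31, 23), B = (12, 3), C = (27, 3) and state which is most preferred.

Bundle A

Evaluate utility at each bundle:
U(A) = 377177.
U(B) = 324.
U(C) = 729.
Highest utility is A, so A ≻ C ≻ B.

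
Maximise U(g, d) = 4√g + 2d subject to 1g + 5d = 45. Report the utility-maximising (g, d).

MU_g = 4/(2√g), MU_d = 2.
MRS = 4/(2√g) ÷ 2.
Tangency: set MRS = p_g/p_d = 1/5 = 0.2.
MRS depends only on g: 1/√g = 0.2 ⇒ √g = 1/0.2 = 5 ⇒ g* = 25.
From the budget, 5·d = 45 − 1·25 = 20, so d* = 4.

g* = 25, d* = 4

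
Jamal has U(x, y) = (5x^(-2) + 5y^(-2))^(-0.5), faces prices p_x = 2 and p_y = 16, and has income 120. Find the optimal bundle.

For CES with ρ = -2, MRS = (y/x)^3.
Tangency: set MRS = p_x/p_y = 2/16 = 0.125.
So (y/x)^3 = 0.125; taking the cube root, y/x = 0.5, i.e. y = 0.5·x.
Substitute into the budget 2·x + 16·y = 120: 10·x = 120, so x* = 12 and y* = 0.5·12 = 6.

x* = 12, y* = 6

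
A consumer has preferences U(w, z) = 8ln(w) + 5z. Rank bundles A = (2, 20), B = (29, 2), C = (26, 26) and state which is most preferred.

Bundle C

Evaluate utility at each bundle:
U(A) = 105.545.
U(B) = 36.938.
U(C) = 156.065.
Highest utility is C, so C ≻ A ≻ B.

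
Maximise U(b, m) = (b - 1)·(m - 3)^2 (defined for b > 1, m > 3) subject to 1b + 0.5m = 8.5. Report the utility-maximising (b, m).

b* = 3, m* = 11

MU_b = (m−3)^2, MU_m = 2·(b−1)·(m−3).
MRS = (1/2)·(m−3)/(b−1).
Tangency: set MRS = p_b/p_m = 1/0.5 = 2.
So (1/2)·(m − 3)/(b − 1) = 2, i.e. (m − 3) = 4·(b − 1).
Rewrite the budget in excess-of-subsistence terms: 1·(b − 1) + 0.5·(m − 3) = 8.5 − 1·1 − 0.5·3 = 6.
Substituting, 3·(b − 1) = 6, so b − 1 = 2 and b* = 3.
Then m − 3 = 4·2 = 8, so m* = 11.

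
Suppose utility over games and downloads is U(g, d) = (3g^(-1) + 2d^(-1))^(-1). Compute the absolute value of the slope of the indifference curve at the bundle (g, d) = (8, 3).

MRS = 27/128

For CES with ρ = -1, MRS = (3/2)·(d/g)^2.
At (8, 3): MRS = 27/128.
So at (8, 3) the consumer would give up 27/128 units of d for one more unit of g.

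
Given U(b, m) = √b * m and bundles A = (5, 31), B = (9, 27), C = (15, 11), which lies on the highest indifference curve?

Evaluate utility at each bundle:
U(A) = 69.318.
U(B) = 81.000.
U(C) = 42.603.
Highest utility is B, so B ≻ A ≻ C.

Bundle B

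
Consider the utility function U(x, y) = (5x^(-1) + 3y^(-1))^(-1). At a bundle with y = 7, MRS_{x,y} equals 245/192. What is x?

For CES with ρ = -1, MRS = (5/3)·(y/x)^2.
Setting (5/3)·(7/x)^2 = 245/192 gives (7/x)^2 = 49/64, so 7/x = 0.875 and x = 8.

x = 8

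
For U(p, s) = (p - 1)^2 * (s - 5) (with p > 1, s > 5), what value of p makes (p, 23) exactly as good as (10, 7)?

p = 4

U(10, 7) = 162.
Set U(p, 23) = 162 and solve.
With s = 23: (23 − 5) = 18, so (p − 1)^2 = 162/18 = 9.
Taking the square root (with p > 1): p − 1 = 3, so p = 4.
Check: U(4, 23) = 162.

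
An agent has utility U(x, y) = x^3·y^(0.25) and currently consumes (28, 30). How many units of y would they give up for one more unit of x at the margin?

MRS = 90/7

MU_x = 3·x^2·y^(0.25) and MU_y = 0.25·x^3·y^(-0.75).
MRS = MU_x/MU_y = (12)·y/x.
At (28, 30): MRS = 90/7.
The indifference curve has slope −90/7 at this bundle.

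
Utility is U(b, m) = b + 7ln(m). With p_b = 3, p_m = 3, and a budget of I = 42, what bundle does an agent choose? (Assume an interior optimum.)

b* = 7, m* = 7

MU_b = 1, MU_m = 7/m.
MRS = 1 ÷ (7/m).
Tangency: set MRS = p_b/p_m = 3/3 = 1.
MRS depends only on m: (1/7)·m = 1 ⇒ m* = 1/(1/7) = 7.
From the budget, 3·b = 42 − 3·7 = 21, so b* = 7.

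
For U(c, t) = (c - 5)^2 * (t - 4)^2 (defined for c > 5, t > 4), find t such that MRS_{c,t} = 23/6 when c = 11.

MU_c = 2·(c−5)·(t−4)^2, MU_t = 2·(c−5)^2·(t−4).
MRS = (t−4)/(c−5).
Substitute c = 11: MRS = (t − 4)/6. Setting this equal to 23/6 gives t − 4 = (23/6)·6 = 23, so t = 27.

t = 27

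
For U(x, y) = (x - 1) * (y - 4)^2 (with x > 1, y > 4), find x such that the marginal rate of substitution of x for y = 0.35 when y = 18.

x = 21

MU_x = (y−4)^2, MU_y = 2·(x−1)·(y−4).
MRS = (1/2)·(y−4)/(x−1).
Substitute y = 18: MRS = 7/(x − 1). Setting this equal to 0.35 gives x − 1 = 7/0.35 = 20, so x = 21.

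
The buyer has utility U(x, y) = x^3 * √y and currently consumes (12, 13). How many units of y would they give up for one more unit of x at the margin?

MU_x = 3·x^2·√y and MU_y = 0.5·x^3·y^(-0.5).
MRS = MU_x/MU_y = (6)·y/x.
At (12, 13): MRS = 6.5.
So at (12, 13) the consumer would give up 6.5 units of y for one more unit of x.

MRS = 6.5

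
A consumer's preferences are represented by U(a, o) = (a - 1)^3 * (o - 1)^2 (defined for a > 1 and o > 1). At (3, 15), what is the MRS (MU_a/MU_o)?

MU_a = 3·(a−1)^2·(o−1)^2, MU_o = 2·(a−1)^3·(o−1).
MRS = (3/2)·(o−1)/(a−1).
At (3, 15): MRS = 10.5.
So at (3, 15) the consumer would give up 10.5 units of o for one more unit of a.

MRS = 10.5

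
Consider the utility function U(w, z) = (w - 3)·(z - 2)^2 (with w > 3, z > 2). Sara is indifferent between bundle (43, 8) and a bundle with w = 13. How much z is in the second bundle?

z = 14

U(43, 8) = 1440.
Set U(13, z) = 1440 and solve.
With w = 13: (13 − 3) = 10, so (z − 2)^2 = 1440/10 = 144.
Taking the square root (with z > 2): z − 2 = 12, so z = 14.
Check: U(13, 14) = 1440.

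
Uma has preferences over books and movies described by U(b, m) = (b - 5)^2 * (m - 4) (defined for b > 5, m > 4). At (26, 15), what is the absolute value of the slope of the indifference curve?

MRS = 22/21

MU_b = 2·(b−5)·(m−4), MU_m = (b−5)^2.
MRS = (2/1)·(m−4)/(b−5).
At (26, 15): MRS = 22/21.
That is, one extra unit of b is worth 22/21 units of m at the margin.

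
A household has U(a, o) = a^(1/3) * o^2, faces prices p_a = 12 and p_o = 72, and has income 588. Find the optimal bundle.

MU_a = 1/3·a^(-2/3)·o^2 and MU_o = 2·a^(1/3)·o.
MRS = MU_a/MU_o = (1/6)·o/a.
Tangency: set MRS = p_a/p_o = 12/72 = 1/6.
So (1/6)·o/a = 1/6, i.e. o = a.
Substitute into the budget 12·a + 72·o = 588: 84·a = 588, so a* = 7.
Then o* = 7.

a* = 7, o* = 7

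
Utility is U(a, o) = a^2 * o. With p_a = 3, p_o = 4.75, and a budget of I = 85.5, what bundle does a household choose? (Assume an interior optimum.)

a* = 19, o* = 6

MU_a = 2·a·o and MU_o = a^2.
MRS = MU_a/MU_o = (2/1)·o/a.
Tangency: set MRS = p_a/p_o = 3/4.75 = 12/19.
So (2/1)·o/a = 12/19, i.e. o = (6/19)·a.
Substitute into the budget 3·a + 4.75·o = 85.5: 4.5·a = 85.5, so a* = 19.
Then o* = (6/19)·19 = 6.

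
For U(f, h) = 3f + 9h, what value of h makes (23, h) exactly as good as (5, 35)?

U(5, 35) = 330.
Set U(23, h) = 330 and solve.
3·23 + 9h = 330 ⇒ 9h = 261 ⇒ h = 29.
Check: U(23, 29) = 330.

h = 29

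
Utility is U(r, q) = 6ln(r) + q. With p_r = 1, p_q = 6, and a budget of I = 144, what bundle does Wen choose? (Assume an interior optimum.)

MU_r = 6/r, MU_q = 1.
MRS = 6/r ÷ 1.
Tangency: set MRS = p_r/p_q = 1/6.
MRS depends only on r: 6/r = 1/6 ⇒ r* = 6/(1/6) = 36.
From the budget, 6·q = 144 − 1·36 = 108, so q* = 18.

r* = 36, q* = 18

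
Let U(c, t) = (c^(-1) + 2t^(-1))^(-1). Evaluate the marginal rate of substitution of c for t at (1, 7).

For CES with ρ = -1, MRS = (1/2)·(t/c)^2.
At (1, 7): MRS = 24.5.
The indifference curve has slope −24.5 at this bundle.

MRS = 24.5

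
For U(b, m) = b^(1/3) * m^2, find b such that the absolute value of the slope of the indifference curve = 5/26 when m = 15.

b = 13

MU_b = 1/3·b^(-2/3)·m^2 and MU_m = 2·b^(1/3)·m.
MRS = MU_b/MU_m = (1/6)·m/b.
Substitute m = 15: MRS = 2.5/b. Setting 2.5/b = 5/26 gives b = 2.5/(5/26) = 13.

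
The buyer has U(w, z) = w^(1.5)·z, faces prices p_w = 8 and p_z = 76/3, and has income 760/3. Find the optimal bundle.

w* = 19, z* = 4

MU_w = 1.5·√w·z and MU_z = w^(1.5).
MRS = MU_w/MU_z = (1.5)·z/w.
Tangency: set MRS = p_w/p_z = 8/(76/3) = 6/19.
So (1.5)·z/w = 6/19, i.e. z = (4/19)·w.
Substitute into the budget 8·w + (76/3)·z = 760/3: (40/3)·w = 760/3, so w* = 19.
Then z* = (4/19)·19 = 4.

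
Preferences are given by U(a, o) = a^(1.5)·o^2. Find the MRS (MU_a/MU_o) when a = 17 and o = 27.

MRS = 81/68

MU_a = 1.5·√a·o^2 and MU_o = 2·a^(1.5)·o.
MRS = MU_a/MU_o = (0.75)·o/a.
At (17, 27): MRS = 81/68.
The indifference curve has slope −81/68 at this bundle.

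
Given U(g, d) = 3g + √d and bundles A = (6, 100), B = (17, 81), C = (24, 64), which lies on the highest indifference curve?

Bundle C

Evaluate utility at each bundle:
U(A) = 28.000.
U(B) = 60.000.
U(C) = 80.000.
Highest utility is C, so C ≻ B ≻ A.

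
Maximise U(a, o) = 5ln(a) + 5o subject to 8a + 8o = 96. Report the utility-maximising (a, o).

MU_a = 5/a, MU_o = 5.
MRS = 5/a ÷ 5.
Tangency: set MRS = p_a/p_o = 8/8 = 1.
MRS depends only on a: 1/a = 1 ⇒ a* = 1/1 = 1.
From the budget, 8·o = 96 − 8·1 = 88, so o* = 11.

a* = 1, o* = 11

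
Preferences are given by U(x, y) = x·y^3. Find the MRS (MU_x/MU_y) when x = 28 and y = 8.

MU_x = y^3 and MU_y = 3·x·y^2.
MRS = MU_x/MU_y = (1/3)·y/x.
At (28, 8): MRS = 2/21.
The indifference curve has slope −2/21 at this bundle.

MRS = 2/21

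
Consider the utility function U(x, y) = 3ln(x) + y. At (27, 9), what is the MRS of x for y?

MRS = 1/9

MU_x = 3/x, MU_y = 1.
MRS = 3/x ÷ 1.
At (27, 9): MRS = 1/9.
The indifference curve has slope −1/9 at this bundle.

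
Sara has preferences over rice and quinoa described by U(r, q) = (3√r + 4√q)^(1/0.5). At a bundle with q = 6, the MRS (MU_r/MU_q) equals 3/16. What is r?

r = 96

For CES with ρ = 0.5, MRS = (3/4)·√(q/r).
Setting (3/4)·√(6/r) = 3/16 gives √(6/r) = 0.25, so 6/r = 1/16 and r = 96.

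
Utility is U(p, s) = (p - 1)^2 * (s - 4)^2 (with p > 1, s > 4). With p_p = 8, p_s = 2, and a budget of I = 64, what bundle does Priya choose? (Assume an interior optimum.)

p* = 4, s* = 16

MU_p = 2·(p−1)·(s−4)^2, MU_s = 2·(p−1)^2·(s−4).
MRS = (s−4)/(p−1).
Tangency: set MRS = p_p/p_s = 8/2 = 4.
So (s − 4)/(p − 1) = 4, i.e. (s − 4) = 4·(p − 1).
Rewrite the budget in excess-of-subsistence terms: 8·(p − 1) + 2·(s − 4) = 64 − 8·1 − 2·4 = 48.
Substituting, 16·(p − 1) = 48, so p − 1 = 3 and p* = 4.
Then s − 4 = 4·3 = 12, so s* = 16.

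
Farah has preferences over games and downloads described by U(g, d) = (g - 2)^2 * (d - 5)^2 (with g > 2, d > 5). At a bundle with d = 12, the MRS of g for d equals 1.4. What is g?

g = 7

MU_g = 2·(g−2)·(d−5)^2, MU_d = 2·(g−2)^2·(d−5).
MRS = (d−5)/(g−2).
Substitute d = 12: MRS = 7/(g − 2). Setting this equal to 1.4 gives g − 2 = 7/1.4 = 5, so g = 7.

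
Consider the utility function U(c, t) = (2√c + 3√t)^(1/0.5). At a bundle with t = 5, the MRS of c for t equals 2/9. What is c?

c = 45

For CES with ρ = 0.5, MRS = (2/3)·√(t/c).
Setting (2/3)·√(5/c) = 2/9 gives √(5/c) = 1/3, so 5/c = 1/9 and c = 45.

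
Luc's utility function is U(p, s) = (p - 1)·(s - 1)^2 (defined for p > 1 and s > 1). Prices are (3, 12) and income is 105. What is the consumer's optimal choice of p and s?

p* = 11, s* = 6

MU_p = (s−1)^2, MU_s = 2·(p−1)·(s−1).
MRS = (1/2)·(s−1)/(p−1).
Tangency: set MRS = p_p/p_s = 3/12 = 0.25.
So (1/2)·(s − 1)/(p − 1) = 0.25, i.e. (s − 1) = 0.5·(p − 1).
Rewrite the budget in excess-of-subsistence terms: 3·(p − 1) + 12·(s − 1) = 105 − 3·1 − 12·1 = 90.
Substituting, 9·(p − 1) = 90, so p − 1 = 10 and p* = 11.
Then s − 1 = 0.5·10 = 5, so s* = 6.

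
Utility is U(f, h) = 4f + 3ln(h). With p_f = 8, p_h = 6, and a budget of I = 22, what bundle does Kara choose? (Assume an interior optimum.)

MU_f = 4, MU_h = 3/h.
MRS = 4 ÷ (3/h).
Tangency: set MRS = p_f/p_h = 8/6 = 4/3.
MRS depends only on h: (4/3)·h = 4/3 ⇒ h* = (4/3)/(4/3) = 1.
From the budget, 8·f = 22 − 6·1 = 16, so f* = 2.

f* = 2, h* = 1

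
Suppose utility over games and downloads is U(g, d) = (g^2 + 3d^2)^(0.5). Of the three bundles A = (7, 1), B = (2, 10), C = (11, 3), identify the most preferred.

Bundle B

Evaluate utility at each bundle:
U(A) = 7.211.
U(B) = 17.436.
U(C) = 12.166.
Highest utility is B, so B ≻ C ≻ A.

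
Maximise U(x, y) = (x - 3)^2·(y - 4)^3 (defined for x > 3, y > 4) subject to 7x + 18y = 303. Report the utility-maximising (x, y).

MU_x = 2·(x−3)·(y−4)^3, MU_y = 3·(x−3)^2·(y−4)^2.
MRS = (2/3)·(y−4)/(x−3).
Tangency: set MRS = p_x/p_y = 7/18.
So (2/3)·(y − 4)/(x − 3) = 7/18, i.e. (y − 4) = (7/12)·(x − 3).
Rewrite the budget in excess-of-subsistence terms: 7·(x − 3) + 18·(y − 4) = 303 − 7·3 − 18·4 = 210.
Substituting, 17.5·(x − 3) = 210, so x − 3 = 12 and x* = 15.
Then y − 4 = (7/12)·12 = 7, so y* = 11.

x* = 15, y* = 11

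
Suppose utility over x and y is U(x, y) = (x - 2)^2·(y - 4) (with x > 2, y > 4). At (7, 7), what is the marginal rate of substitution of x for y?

MRS = 1.2

MU_x = 2·(x−2)·(y−4), MU_y = (x−2)^2.
MRS = (2/1)·(y−4)/(x−2).
At (7, 7): MRS = 1.2.
So at (7, 7) the consumer would give up 1.2 units of y for one more unit of x.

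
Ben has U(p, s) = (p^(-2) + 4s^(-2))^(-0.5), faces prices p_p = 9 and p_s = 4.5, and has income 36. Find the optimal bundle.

p* = 2, s* = 4

For CES with ρ = -2, MRS = (1/4)·(s/p)^3.
Tangency: set MRS = p_p/p_s = 9/4.5 = 2.
So (s/p)^3 = 8; taking the cube root, s/p = 2, i.e. s = 2·p.
Substitute into the budget 9·p + 4.5·s = 36: 18·p = 36, so p* = 2 and s* = 2·2 = 4.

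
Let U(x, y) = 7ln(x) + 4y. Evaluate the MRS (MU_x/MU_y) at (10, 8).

MRS = 7/40

MU_x = 7/x, MU_y = 4.
MRS = 7/x ÷ 4.
At (10, 8): MRS = 7/40.
The indifference curve has slope −7/40 at this bundle.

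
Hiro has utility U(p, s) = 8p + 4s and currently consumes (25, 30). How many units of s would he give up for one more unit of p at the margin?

MU_p = 8, MU_s = 4, so MRS = 8/4 = 2 at every bundle.
At (25, 30): MRS = 2.
So at (25, 30) the consumer would give up 2 units of s for one more unit of p.

MRS = 2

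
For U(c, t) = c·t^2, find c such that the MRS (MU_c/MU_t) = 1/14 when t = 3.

c = 21

MU_c = t^2 and MU_t = 2·c·t.
MRS = MU_c/MU_t = (1/2)·t/c.
Substitute t = 3: MRS = 1.5/c. Setting 1.5/c = 1/14 gives c = 1.5/(1/14) = 21.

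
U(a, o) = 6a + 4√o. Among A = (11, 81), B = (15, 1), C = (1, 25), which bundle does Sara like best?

Bundle A

Evaluate utility at each bundle:
U(A) = 102.000.
U(B) = 94.000.
U(C) = 26.000.
Highest utility is A, so A ≻ B ≻ C.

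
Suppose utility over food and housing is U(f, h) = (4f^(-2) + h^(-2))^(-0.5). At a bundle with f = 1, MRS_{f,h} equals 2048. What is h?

For CES with ρ = -2, MRS = (4/1)·(h/f)^3.
Setting (4/1)·(h/1)^3 = 2048 gives (h/1)^3 = 512, so h/1 = 8 and h = 8.

h = 8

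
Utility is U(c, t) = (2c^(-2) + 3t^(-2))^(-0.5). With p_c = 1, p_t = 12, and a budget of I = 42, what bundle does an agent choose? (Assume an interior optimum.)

For CES with ρ = -2, MRS = (2/3)·(t/c)^3.
Tangency: set MRS = p_c/p_t = 1/12.
So (t/c)^3 = 0.125; taking the cube root, t/c = 0.5, i.e. t = 0.5·c.
Substitute into the budget 1·c + 12·t = 42: 7·c = 42, so c* = 6 and t* = 0.5·6 = 3.

c* = 6, t* = 3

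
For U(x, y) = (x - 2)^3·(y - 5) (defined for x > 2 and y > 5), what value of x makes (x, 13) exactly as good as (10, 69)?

U(10, 69) = 32768.
Set U(x, 13) = 32768 and solve.
With y = 13: (13 − 5) = 8, so (x − 2)^3 = 32768/8 = 4096.
Taking the cube root (with x > 2): x − 2 = 16, so x = 18.
Check: U(18, 13) = 32768.

x = 18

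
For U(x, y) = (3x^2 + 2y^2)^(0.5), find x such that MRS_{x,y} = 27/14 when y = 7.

x = 9

For CES with ρ = 2, MRS = (3/2)·(y/x)^(-1).
Setting (3/2)·(7/x)^(-1) = 27/14 gives (7/x)^(-1) = 9/7, so 7/x = 7/9 and x = 9.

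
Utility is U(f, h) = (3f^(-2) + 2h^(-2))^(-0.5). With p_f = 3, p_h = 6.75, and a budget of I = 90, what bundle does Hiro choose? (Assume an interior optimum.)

f* = 12, h* = 8

For CES with ρ = -2, MRS = (3/2)·(h/f)^3.
Tangency: set MRS = p_f/p_h = 3/6.75 = 4/9.
So (h/f)^3 = 8/27; taking the cube root, h/f = 2/3, i.e. h = (2/3)·f.
Substitute into the budget 3·f + 6.75·h = 90: 7.5·f = 90, so f* = 12 and h* = (2/3)·12 = 8.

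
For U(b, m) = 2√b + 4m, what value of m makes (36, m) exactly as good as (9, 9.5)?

U(9, 9.5) = 44.
Set U(36, m) = 44 and solve.
With b = 36: √36 = 6, so 4m = 44 − 2·6 = 32 and m = 8.
Check: U(36, 8) = 44.

m = 8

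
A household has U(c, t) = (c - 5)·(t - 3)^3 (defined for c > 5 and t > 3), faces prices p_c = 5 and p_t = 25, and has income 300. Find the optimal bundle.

MU_c = (t−3)^3, MU_t = 3·(c−5)·(t−3)^2.
MRS = (1/3)·(t−3)/(c−5).
Tangency: set MRS = p_c/p_t = 5/25 = 0.2.
So (1/3)·(t − 3)/(c − 5) = 0.2, i.e. (t − 3) = 0.6·(c − 5).
Rewrite the budget in excess-of-subsistence terms: 5·(c − 5) + 25·(t − 3) = 300 − 5·5 − 25·3 = 200.
Substituting, 20·(c − 5) = 200, so c − 5 = 10 and c* = 15.
Then t − 3 = 0.6·10 = 6, so t* = 9.

c* = 15, t* = 9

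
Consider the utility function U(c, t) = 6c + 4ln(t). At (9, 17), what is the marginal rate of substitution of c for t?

MU_c = 6, MU_t = 4/t.
MRS = 6 ÷ (4/t).
At (9, 17): MRS = 25.5.
That is, one extra unit of c is worth 25.5 units of t at the margin.

MRS = 25.5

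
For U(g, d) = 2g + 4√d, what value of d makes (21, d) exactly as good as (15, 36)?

d = 9

U(15, 36) = 54.
Set U(21, d) = 54 and solve.
With g = 21: 4√d = 54 − 2·21 = 12, so √d = 3 and d = 9.
Check: U(21, 9) = 54.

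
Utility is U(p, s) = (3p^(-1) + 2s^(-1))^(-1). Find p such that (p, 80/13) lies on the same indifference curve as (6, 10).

p = 8

U depends on (p, s) only through S = 3p^(-1) + 2s^(-1), so equal utility means equal S. At (6, 10): S = 0.7.
With s = 80/13: 2·(80/13)^(-1) = 13/40, so 3p^(-1) = 0.7 − 13/40 = 0.375, i.e. p^(-1) = 0.125.
Hence p = 1/0.125 = 8.
Check: U(8, 80/13) = 1.4286.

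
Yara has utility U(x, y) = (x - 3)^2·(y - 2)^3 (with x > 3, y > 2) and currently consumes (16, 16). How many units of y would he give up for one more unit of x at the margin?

MRS = 28/39

MU_x = 2·(x−3)·(y−2)^3, MU_y = 3·(x−3)^2·(y−2)^2.
MRS = (2/3)·(y−2)/(x−3).
At (16, 16): MRS = 28/39.
That is, one extra unit of x is worth 28/39 units of y at the margin.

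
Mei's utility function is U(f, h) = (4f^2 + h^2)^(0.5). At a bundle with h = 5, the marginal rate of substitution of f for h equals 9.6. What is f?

For CES with ρ = 2, MRS = (4/1)·(h/f)^(-1).
Setting (4/1)·(5/f)^(-1) = 9.6 gives (5/f)^(-1) = 2.4, so 5/f = 5/12 and f = 12.

f = 12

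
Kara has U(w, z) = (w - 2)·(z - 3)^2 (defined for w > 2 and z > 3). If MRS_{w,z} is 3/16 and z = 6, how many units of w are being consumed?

w = 10

MU_w = (z−3)^2, MU_z = 2·(w−2)·(z−3).
MRS = (1/2)·(z−3)/(w−2).
Substitute z = 6: MRS = 1.5/(w − 2). Setting this equal to 3/16 gives w − 2 = 1.5/(3/16) = 8, so w = 10.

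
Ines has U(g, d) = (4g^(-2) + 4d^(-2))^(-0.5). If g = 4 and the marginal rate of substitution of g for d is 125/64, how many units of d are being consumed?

For CES with ρ = -2, MRS = (d/g)^3.
Setting (d/4)^3 = 125/64 gives d/4 = 1.25 and d = 5.

d = 5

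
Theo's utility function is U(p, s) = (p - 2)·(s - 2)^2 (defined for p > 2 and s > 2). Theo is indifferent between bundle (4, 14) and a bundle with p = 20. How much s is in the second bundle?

s = 6

U(4, 14) = 288.
Set U(20, s) = 288 and solve.
With p = 20: (20 − 2) = 18, so (s − 2)^2 = 288/18 = 16.
Taking the square root (with s > 2): s − 2 = 4, so s = 6.
Check: U(20, 6) = 288.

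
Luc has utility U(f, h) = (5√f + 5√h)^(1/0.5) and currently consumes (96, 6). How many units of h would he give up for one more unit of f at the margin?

MRS = 0.25

For CES with ρ = 0.5, MRS = √(h/f).
At (96, 6): MRS = 0.25.
That is, one extra unit of f is worth 0.25 units of h at the margin.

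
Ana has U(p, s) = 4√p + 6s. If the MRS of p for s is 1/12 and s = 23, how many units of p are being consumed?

p = 16

MU_p = 4/(2√p), MU_s = 6.
MRS = 4/(2√p) ÷ 6.
MRS depends only on p: (1/3)/√p = 1/12 ⇒ √p = (1/3)/(1/12) = 4 ⇒ p = 16.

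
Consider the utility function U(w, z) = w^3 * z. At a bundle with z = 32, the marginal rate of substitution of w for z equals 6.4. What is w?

w = 15

MU_w = 3·w^2·z and MU_z = w^3.
MRS = MU_w/MU_z = (3/1)·z/w.
Substitute z = 32: MRS = 96/w. Setting 96/w = 6.4 gives w = 96/6.4 = 15.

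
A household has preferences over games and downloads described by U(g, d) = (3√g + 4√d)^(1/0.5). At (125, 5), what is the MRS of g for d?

For CES with ρ = 0.5, MRS = (3/4)·√(d/g).
At (125, 5): MRS = 0.15.
That is, one extra unit of g is worth 0.15 units of d at the margin.

MRS = 0.15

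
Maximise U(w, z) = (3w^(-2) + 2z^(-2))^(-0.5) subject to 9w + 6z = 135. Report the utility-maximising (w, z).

For CES with ρ = -2, MRS = (3/2)·(z/w)^3.
Tangency: set MRS = p_w/p_z = 9/6 = 1.5.
So (z/w)^3 = 1; taking the cube root, z/w = 1, i.e. z = w.
Substitute into the budget 9·w + 6·z = 135: 15·w = 135, so w* = 9 and z* = 9.

w* = 9, z* = 9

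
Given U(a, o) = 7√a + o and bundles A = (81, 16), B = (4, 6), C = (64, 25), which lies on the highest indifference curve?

Bundle C

Evaluate utility at each bundle:
U(A) = 79.000.
U(B) = 20.000.
U(C) = 81.000.
Highest utility is C, so C ≻ A ≻ B.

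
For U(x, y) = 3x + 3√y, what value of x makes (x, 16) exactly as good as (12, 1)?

U(12, 1) = 39.
Set U(x, 16) = 39 and solve.
With y = 16: √16 = 4, so 3x = 39 − 3·4 = 27 and x = 9.
Check: U(9, 16) = 39.

x = 9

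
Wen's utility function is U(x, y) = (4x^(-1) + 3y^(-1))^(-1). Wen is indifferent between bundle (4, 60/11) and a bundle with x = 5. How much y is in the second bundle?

y = 4

U depends on (x, y) only through S = 4x^(-1) + 3y^(-1), so equal utility means equal S. At (4, 60/11): S = 1.55.
With x = 5: 4·5^(-1) = 0.8, so 3y^(-1) = 1.55 − 0.8 = 0.75, i.e. y^(-1) = 0.25.
Hence y = 1/0.25 = 4.
Check: U(5, 4) = 0.6452.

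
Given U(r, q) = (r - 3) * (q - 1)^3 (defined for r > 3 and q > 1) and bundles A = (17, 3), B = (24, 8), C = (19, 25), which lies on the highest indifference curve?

Evaluate utility at each bundle:
U(A) = 112.
U(B) = 7203.
U(C) = 221184.
Highest utility is C, so C ≻ B ≻ A.

Bundle C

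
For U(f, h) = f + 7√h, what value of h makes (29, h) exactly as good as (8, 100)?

h = 49

U(8, 100) = 78.
Set U(29, h) = 78 and solve.
With f = 29: 7√h = 78 − 29 = 49, so √h = 7 and h = 49.
Check: U(29, 49) = 78.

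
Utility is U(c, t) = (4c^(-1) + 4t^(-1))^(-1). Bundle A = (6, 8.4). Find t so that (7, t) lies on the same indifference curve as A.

U depends on (c, t) only through S = 4c^(-1) + 4t^(-1), so equal utility means equal S. At (6, 8.4): S = 8/7.
With c = 7: 4·7^(-1) = 4/7, so 4t^(-1) = 8/7 − 4/7 = 4/7, i.e. t^(-1) = 1/7.
Hence t = 1/(1/7) = 7.
Check: U(7, 7) = 0.875.

t = 7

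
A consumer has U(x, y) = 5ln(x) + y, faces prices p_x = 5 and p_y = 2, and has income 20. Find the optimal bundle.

x* = 2, y* = 5

MU_x = 5/x, MU_y = 1.
MRS = 5/x ÷ 1.
Tangency: set MRS = p_x/p_y = 5/2 = 2.5.
MRS depends only on x: 5/x = 2.5 ⇒ x* = 5/2.5 = 2.
From the budget, 2·y = 20 − 5·2 = 10, so y* = 5.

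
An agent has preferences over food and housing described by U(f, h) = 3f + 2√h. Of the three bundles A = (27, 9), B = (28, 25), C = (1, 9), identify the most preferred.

Bundle B

Evaluate utility at each bundle:
U(A) = 87.000.
U(B) = 94.000.
U(C) = 9.000.
Highest utility is B, so B ≻ A ≻ C.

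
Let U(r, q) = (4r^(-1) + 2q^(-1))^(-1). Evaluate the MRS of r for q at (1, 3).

For CES with ρ = -1, MRS = (4/2)·(q/r)^2.
At (1, 3): MRS = 18.
That is, one extra unit of r is worth 18 units of q at the margin.

MRS = 18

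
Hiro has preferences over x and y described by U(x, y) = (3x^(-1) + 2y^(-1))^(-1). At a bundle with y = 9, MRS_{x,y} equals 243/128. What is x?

For CES with ρ = -1, MRS = (3/2)·(y/x)^2.
Setting (3/2)·(9/x)^2 = 243/128 gives (9/x)^2 = 81/64, so 9/x = 1.125 and x = 8.

x = 8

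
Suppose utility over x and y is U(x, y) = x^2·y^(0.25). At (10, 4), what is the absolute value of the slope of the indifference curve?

MU_x = 2·x·y^(0.25) and MU_y = 0.25·x^2·y^(-0.75).
MRS = MU_x/MU_y = (8)·y/x.
At (10, 4): MRS = 3.2.
That is, one extra unit of x is worth 3.2 units of y at the margin.

MRS = 3.2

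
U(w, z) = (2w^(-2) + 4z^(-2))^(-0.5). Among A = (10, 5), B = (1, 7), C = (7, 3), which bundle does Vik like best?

Evaluate utility at each bundle:
U(A) = 2.357.
U(B) = 0.693.
U(C) = 1.436.
Highest utility is A, so A ≻ C ≻ B.

Bundle A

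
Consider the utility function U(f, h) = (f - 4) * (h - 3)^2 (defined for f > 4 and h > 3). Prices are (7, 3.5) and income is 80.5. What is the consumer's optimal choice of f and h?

f* = 6, h* = 11

MU_f = (h−3)^2, MU_h = 2·(f−4)·(h−3).
MRS = (1/2)·(h−3)/(f−4).
Tangency: set MRS = p_f/p_h = 7/3.5 = 2.
So (1/2)·(h − 3)/(f − 4) = 2, i.e. (h − 3) = 4·(f − 4).
Rewrite the budget in excess-of-subsistence terms: 7·(f − 4) + 3.5·(h − 3) = 80.5 − 7·4 − 3.5·3 = 42.
Substituting, 21·(f − 4) = 42, so f − 4 = 2 and f* = 6.
Then h − 3 = 4·2 = 8, so h* = 11.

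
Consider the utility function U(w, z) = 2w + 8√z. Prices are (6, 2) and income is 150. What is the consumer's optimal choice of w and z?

MU_w = 2, MU_z = 8/(2√z).
MRS = 2 ÷ (8/(2√z)).
Tangency: set MRS = p_w/p_z = 6/2 = 3.
MRS depends only on z: 0.5·√z = 3 ⇒ √z = 3/0.5 = 6 ⇒ z* = 36.
From the budget, 6·w = 150 − 2·36 = 78, so w* = 13.

w* = 13, z* = 36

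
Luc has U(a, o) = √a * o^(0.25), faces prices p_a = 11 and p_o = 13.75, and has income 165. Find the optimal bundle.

MU_a = 0.5·a^(-0.5)·o^(0.25) and MU_o = 0.25·√a·o^(-0.75).
MRS = MU_a/MU_o = (2)·o/a.
Tangency: set MRS = p_a/p_o = 11/13.75 = 0.8.
So (2)·o/a = 0.8, i.e. o = 0.4·a.
Substitute into the budget 11·a + 13.75·o = 165: 16.5·a = 165, so a* = 10.
Then o* = 0.4·10 = 4.

a* = 10, o* = 4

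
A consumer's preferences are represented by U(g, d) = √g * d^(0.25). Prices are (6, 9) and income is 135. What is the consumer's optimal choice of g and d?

MU_g = 0.5·g^(-0.5)·d^(0.25) and MU_d = 0.25·√g·d^(-0.75).
MRS = MU_g/MU_d = (2)·d/g.
Tangency: set MRS = p_g/p_d = 6/9 = 2/3.
So (2)·d/g = 2/3, i.e. d = (1/3)·g.
Substitute into the budget 6·g + 9·d = 135: 9·g = 135, so g* = 15.
Then d* = (1/3)·15 = 5.

g* = 15, d* = 5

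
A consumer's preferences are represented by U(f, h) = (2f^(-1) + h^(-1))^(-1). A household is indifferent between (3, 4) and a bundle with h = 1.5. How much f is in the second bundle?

f = 8

U depends on (f, h) only through S = 2f^(-1) + h^(-1), so equal utility means equal S. At (3, 4): S = 11/12.
With h = 1.5: 1.5^(-1) = 2/3, so 2f^(-1) = 11/12 − 2/3 = 0.25, i.e. f^(-1) = 0.125.
Hence f = 1/0.125 = 8.
Check: U(8, 1.5) = 1.0909.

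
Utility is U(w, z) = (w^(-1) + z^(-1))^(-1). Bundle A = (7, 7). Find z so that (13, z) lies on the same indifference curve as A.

U depends on (w, z) only through S = w^(-1) + z^(-1), so equal utility means equal S. At (7, 7): S = 2/7.
With w = 13: 13^(-1) = 1/13, so z^(-1) = 2/7 − 1/13 = 19/91.
Hence z = 1/(19/91) = 91/19.
Check: U(13, 91/19) = 3.5.

z = 91/19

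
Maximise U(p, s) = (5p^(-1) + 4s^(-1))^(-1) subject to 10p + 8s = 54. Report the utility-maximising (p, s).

For CES with ρ = -1, MRS = (5/4)·(s/p)^2.
Tangency: set MRS = p_p/p_s = 10/8 = 1.25.
So (s/p)^2 = 1; taking the square root, s/p = 1, i.e. s = p.
Substitute into the budget 10·p + 8·s = 54: 18·p = 54, so p* = 3 and s* = 3.

p* = 3, s* = 3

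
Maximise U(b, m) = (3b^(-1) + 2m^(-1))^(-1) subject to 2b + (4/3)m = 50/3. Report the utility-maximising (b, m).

For CES with ρ = -1, MRS = (3/2)·(m/b)^2.
Tangency: set MRS = p_b/p_m = 2/(4/3) = 1.5.
So (m/b)^2 = 1; taking the square root, m/b = 1, i.e. m = b.
Substitute into the budget 2·b + (4/3)·m = 50/3: (10/3)·b = 50/3, so b* = 5 and m* = 5.

b* = 5, m* = 5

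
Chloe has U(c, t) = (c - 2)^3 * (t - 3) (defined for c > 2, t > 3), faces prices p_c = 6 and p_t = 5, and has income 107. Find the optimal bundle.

c* = 12, t* = 7

MU_c = 3·(c−2)^2·(t−3), MU_t = (c−2)^3.
MRS = (3/1)·(t−3)/(c−2).
Tangency: set MRS = p_c/p_t = 6/5 = 1.2.
So (3/1)·(t − 3)/(c − 2) = 1.2, i.e. (t − 3) = 0.4·(c − 2).
Rewrite the budget in excess-of-subsistence terms: 6·(c − 2) + 5·(t − 3) = 107 − 6·2 − 5·3 = 80.
Substituting, 8·(c − 2) = 80, so c − 2 = 10 and c* = 12.
Then t − 3 = 0.4·10 = 4, so t* = 7.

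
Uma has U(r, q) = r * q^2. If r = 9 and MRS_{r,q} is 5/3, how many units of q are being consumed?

q = 30

MU_r = q^2 and MU_q = 2·r·q.
MRS = MU_r/MU_q = (1/2)·q/r.
Substitute r = 9: MRS = q/18. Setting q/18 = 5/3 gives q = (5/3)·18 = 30.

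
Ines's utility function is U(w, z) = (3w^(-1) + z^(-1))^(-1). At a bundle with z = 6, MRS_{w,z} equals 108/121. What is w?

w = 11

For CES with ρ = -1, MRS = (3/1)·(z/w)^2.
Setting (3/1)·(6/w)^2 = 108/121 gives (6/w)^2 = 36/121, so 6/w = 6/11 and w = 11.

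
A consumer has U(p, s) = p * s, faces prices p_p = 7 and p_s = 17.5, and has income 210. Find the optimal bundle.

MU_p = s and MU_s = p.
MRS = MU_p/MU_s = s/p.
Tangency: set MRS = p_p/p_s = 7/17.5 = 0.4.
So s/p = 0.4, i.e. s = 0.4·p.
Substitute into the budget 7·p + 17.5·s = 210: 14·p = 210, so p* = 15.
Then s* = 0.4·15 = 6.

p* = 15, s* = 6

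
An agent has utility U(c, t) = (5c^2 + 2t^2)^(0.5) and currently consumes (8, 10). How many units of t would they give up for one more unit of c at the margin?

For CES with ρ = 2, MRS = (5/2)·(t/c)^(-1).
At (8, 10): MRS = 2.
So at (8, 10) the consumer would give up 2 units of t for one more unit of c.

MRS = 2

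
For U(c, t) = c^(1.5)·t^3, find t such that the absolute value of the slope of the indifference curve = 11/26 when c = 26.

MU_c = 1.5·√c·t^3 and MU_t = 3·c^(1.5)·t^2.
MRS = MU_c/MU_t = (0.5)·t/c.
Substitute c = 26: MRS = t/52. Setting t/52 = 11/26 gives t = (11/26)·52 = 22.

t = 22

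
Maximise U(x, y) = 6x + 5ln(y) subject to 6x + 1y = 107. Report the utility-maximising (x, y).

x* = 17, y* = 5

MU_x = 6, MU_y = 5/y.
MRS = 6 ÷ (5/y).
Tangency: set MRS = p_x/p_y = 6/1 = 6.
MRS depends only on y: 1.2·y = 6 ⇒ y* = 6/1.2 = 5.
From the budget, 6·x = 107 − 1·5 = 102, so x* = 17.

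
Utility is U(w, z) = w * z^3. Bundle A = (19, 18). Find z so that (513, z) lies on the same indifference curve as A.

U(19, 18) = 110808.
Set U(513, z) = 110808 and solve.
With w = 513: z^3 = 110808/513 = 216; taking the cube root, z = 6.
Check: U(513, 6) = 110808.

z = 6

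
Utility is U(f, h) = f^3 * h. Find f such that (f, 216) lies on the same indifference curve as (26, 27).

U(26, 27) = 474552.
Set U(f, 216) = 474552 and solve.
With h = 216: f^3 = 474552/216 = 2197; taking the cube root, f = 13.
Check: U(13, 216) = 474552.

f = 13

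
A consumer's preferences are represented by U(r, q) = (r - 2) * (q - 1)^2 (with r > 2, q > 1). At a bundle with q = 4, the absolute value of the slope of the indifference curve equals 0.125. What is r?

MU_r = (q−1)^2, MU_q = 2·(r−2)·(q−1).
MRS = (1/2)·(q−1)/(r−2).
Substitute q = 4: MRS = 1.5/(r − 2). Setting this equal to 0.125 gives r − 2 = 1.5/0.125 = 12, so r = 14.

r = 14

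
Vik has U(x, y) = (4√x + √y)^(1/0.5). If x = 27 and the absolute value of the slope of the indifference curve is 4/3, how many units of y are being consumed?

y = 3

For CES with ρ = 0.5, MRS = (4/1)·√(y/x).
Setting (4/1)·√(y/27) = 4/3 gives √(y/27) = 1/3, so y/27 = 1/9 and y = 3.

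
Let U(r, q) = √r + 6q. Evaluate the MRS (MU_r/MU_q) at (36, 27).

MRS = 1/72

MU_r = 1/(2√r), MU_q = 6.
MRS = 1/(2√r) ÷ 6.
At (36, 27): MRS = 1/72.
That is, one extra unit of r is worth 1/72 units of q at the margin.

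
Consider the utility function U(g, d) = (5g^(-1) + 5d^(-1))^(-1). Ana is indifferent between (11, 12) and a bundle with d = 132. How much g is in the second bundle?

U depends on (g, d) only through S = 5g^(-1) + 5d^(-1), so equal utility means equal S. At (11, 12): S = 115/132.
With d = 132: 5·132^(-1) = 5/132, so 5g^(-1) = 115/132 − 5/132 = 5/6, i.e. g^(-1) = 1/6.
Hence g = 1/(1/6) = 6.
Check: U(6, 132) = 1.1478.

g = 6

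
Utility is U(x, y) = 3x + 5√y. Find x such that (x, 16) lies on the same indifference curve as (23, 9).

x = 64/3

U(23, 9) = 84.
Set U(x, 16) = 84 and solve.
With y = 16: √16 = 4, so 3x = 84 − 5·4 = 64 and x = 64/3.
Check: U(64/3, 16) = 84.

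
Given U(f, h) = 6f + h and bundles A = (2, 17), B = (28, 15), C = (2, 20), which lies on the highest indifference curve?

Bundle B

Evaluate utility at each bundle:
U(A) = 29.
U(B) = 183.
U(C) = 32.
Highest utility is B, so B ≻ C ≻ A.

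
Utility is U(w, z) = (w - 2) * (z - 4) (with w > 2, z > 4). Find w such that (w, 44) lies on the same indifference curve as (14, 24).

U(14, 24) = 240.
Set U(w, 44) = 240 and solve.
With z = 44: (44 − 4) = 40, so (w − 2) = 240/40 = 6.
So w = 2 + 6 = 8.
Check: U(8, 44) = 240.

w = 8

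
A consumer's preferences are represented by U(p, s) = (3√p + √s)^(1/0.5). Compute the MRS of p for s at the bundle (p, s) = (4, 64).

For CES with ρ = 0.5, MRS = (3/1)·√(s/p).
At (4, 64): MRS = 12.
That is, one extra unit of p is worth 12 units of s at the margin.

MRS = 12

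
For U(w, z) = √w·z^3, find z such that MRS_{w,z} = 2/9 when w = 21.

z = 28

MU_w = 0.5·w^(-0.5)·z^3 and MU_z = 3·√w·z^2.
MRS = MU_w/MU_z = (1/6)·z/w.
Substitute w = 21: MRS = z/126. Setting z/126 = 2/9 gives z = (2/9)·126 = 28.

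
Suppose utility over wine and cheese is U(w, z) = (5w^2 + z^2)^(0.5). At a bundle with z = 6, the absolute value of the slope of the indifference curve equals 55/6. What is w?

w = 11

For CES with ρ = 2, MRS = (5/1)·(z/w)^(-1).
Setting (5/1)·(6/w)^(-1) = 55/6 gives (6/w)^(-1) = 11/6, so 6/w = 6/11 and w = 11.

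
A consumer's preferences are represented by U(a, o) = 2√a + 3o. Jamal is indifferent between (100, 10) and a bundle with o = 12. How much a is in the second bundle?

U(100, 10) = 50.
Set U(a, 12) = 50 and solve.
With o = 12: 2√a = 50 − 3·12 = 14, so √a = 7 and a = 49.
Check: U(49, 12) = 50.

a = 49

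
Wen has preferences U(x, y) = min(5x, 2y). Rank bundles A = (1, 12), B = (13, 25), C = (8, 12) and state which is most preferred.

Bundle B

Evaluate utility at each bundle:
U(A) = 5.
U(B) = 50.
U(C) = 24.
Highest utility is B, so B ≻ C ≻ A.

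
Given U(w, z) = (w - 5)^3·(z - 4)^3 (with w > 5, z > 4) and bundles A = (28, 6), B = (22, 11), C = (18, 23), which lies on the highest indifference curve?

Evaluate utility at each bundle:
U(A) = 97336.
U(B) = 1685159.
U(C) = 15069223.
Highest utility is C, so C ≻ B ≻ A.

Bundle C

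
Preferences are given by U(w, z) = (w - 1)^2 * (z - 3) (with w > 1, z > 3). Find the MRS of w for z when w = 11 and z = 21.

MU_w = 2·(w−1)·(z−3), MU_z = (w−1)^2.
MRS = (2/1)·(z−3)/(w−1).
At (11, 21): MRS = 3.6.
That is, one extra unit of w is worth 3.6 units of z at the margin.

MRS = 3.6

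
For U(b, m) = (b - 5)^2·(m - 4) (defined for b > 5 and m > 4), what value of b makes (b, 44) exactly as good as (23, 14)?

U(23, 14) = 3240.
Set U(b, 44) = 3240 and solve.
With m = 44: (44 − 4) = 40, so (b − 5)^2 = 3240/40 = 81.
Taking the square root (with b > 5): b − 5 = 9, so b = 14.
Check: U(14, 44) = 3240.

b = 14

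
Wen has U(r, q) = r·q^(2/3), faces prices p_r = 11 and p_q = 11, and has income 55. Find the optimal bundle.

r* = 3, q* = 2

MU_r = q^(2/3) and MU_q = 2/3·r·q^(-1/3).
MRS = MU_r/MU_q = (1.5)·q/r.
Tangency: set MRS = p_r/p_q = 11/11 = 1.
So (1.5)·q/r = 1, i.e. q = (2/3)·r.
Substitute into the budget 11·r + 11·q = 55: (55/3)·r = 55, so r* = 3.
Then q* = (2/3)·3 = 2.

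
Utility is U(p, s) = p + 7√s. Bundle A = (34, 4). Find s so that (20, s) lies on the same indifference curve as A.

s = 16

U(34, 4) = 48.
Set U(20, s) = 48 and solve.
With p = 20: 7√s = 48 − 20 = 28, so √s = 4 and s = 16.
Check: U(20, 16) = 48.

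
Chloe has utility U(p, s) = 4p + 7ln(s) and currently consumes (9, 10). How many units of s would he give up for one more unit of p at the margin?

MU_p = 4, MU_s = 7/s.
MRS = 4 ÷ (7/s).
At (9, 10): MRS = 40/7.
The indifference curve has slope −40/7 at this bundle.

MRS = 40/7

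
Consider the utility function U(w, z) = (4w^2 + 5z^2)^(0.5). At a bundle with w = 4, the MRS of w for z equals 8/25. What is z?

For CES with ρ = 2, MRS = (4/5)·(z/w)^(-1).
Setting (4/5)·(z/4)^(-1) = 8/25 gives (z/4)^(-1) = 0.4, so z/4 = 2.5 and z = 10.

z = 10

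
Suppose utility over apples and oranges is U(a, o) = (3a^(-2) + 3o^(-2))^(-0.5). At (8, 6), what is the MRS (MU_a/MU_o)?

MRS = 27/64

For CES with ρ = -2, MRS = (o/a)^3.
At (8, 6): MRS = 27/64.
The indifference curve has slope −27/64 at this bundle.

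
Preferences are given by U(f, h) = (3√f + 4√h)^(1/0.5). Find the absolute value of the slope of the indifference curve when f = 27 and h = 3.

For CES with ρ = 0.5, MRS = (3/4)·√(h/f).
At (27, 3): MRS = 0.25.
The indifference curve has slope −0.25 at this bundle.

MRS = 0.25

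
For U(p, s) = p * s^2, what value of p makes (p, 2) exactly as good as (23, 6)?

p = 207

U(23, 6) = 828.
Set U(p, 2) = 828 and solve.
With s = 2: 2^2 = 4, so p = 828/4 = 207.
Check: U(207, 2) = 828.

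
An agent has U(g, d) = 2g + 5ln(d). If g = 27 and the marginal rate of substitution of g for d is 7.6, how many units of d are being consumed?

MU_g = 2, MU_d = 5/d.
MRS = 2 ÷ (5/d).
MRS depends only on d: 0.4·d = 7.6 ⇒ d = 7.6/0.4 = 19.

d = 19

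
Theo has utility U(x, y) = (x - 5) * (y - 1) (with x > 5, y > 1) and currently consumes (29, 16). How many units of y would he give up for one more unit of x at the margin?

MU_x = (y−1), MU_y = (x−5).
MRS = (y−1)/(x−5).
At (29, 16): MRS = 0.625.
The indifference curve has slope −0.625 at this bundle.

MRS = 0.625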